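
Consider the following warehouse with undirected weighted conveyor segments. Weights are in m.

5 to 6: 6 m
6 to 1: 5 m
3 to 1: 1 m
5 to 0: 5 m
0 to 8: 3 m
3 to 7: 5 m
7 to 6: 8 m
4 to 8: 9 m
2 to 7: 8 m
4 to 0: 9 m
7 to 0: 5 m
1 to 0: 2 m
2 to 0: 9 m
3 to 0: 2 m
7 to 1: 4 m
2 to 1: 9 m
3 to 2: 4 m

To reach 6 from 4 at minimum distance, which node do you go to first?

Enumerating some paths:
4 → 0 → 5 → 6: 9+5+6 = 20
4 → 0 → 1 → 6: 9+2+5 = 16
4 → 8 → 0 → 1 → 6: 9+3+2+5 = 19
4 → 0 → 3 → 1 → 6: 9+2+1+5 = 17
Cheapest is 4 → 0 → 1 → 6 at 16 m.
So from 4 the first move is to 0.

0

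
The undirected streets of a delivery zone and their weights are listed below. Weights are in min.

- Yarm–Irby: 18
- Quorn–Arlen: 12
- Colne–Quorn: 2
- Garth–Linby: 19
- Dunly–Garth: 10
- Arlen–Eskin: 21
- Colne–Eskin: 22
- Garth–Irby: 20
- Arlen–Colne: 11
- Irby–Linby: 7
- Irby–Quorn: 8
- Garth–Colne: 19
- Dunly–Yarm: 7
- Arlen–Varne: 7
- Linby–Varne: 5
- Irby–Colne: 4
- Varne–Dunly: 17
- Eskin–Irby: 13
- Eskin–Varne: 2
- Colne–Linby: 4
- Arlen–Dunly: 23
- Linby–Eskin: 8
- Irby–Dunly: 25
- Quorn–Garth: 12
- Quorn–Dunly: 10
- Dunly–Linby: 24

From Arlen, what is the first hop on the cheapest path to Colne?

Compare a few routes:
Arlen - Quorn - Colne: 12+2 = 14
Arlen - Colne: 11 = 11
The minimum is 11 min via Arlen - Colne.
So from Arlen the first move is to Colne.

Colne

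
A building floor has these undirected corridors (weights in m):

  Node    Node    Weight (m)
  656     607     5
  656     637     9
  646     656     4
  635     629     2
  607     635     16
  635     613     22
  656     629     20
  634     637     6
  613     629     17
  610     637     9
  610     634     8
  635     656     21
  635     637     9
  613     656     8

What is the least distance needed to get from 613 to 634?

23 m

Shortest distances from 613:
613: 0
656: 8  (via 613)
646: 12  (via 656)
607: 13  (via 656)
629: 17  (via 613)
637: 17  (via 656)
635: 19  (via 629)
634: 23  (via 637)
Shortest route: 613 → 656 → 637 → 634 = 23 m.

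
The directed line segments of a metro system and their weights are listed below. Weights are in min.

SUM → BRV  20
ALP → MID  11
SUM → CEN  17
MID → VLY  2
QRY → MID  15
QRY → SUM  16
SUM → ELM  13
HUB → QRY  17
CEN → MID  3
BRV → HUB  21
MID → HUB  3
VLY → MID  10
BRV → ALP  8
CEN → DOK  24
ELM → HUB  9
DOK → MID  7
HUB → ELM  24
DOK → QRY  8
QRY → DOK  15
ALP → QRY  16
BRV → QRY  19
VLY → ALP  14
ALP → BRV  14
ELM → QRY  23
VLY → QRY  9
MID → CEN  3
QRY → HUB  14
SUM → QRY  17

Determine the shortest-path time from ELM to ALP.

Settle nodes by increasing distance from ELM:
ELM: 0
HUB: 9  (via ELM)
QRY: 23  (via ELM)
MID: 38  (via QRY)
DOK: 38  (via QRY)
SUM: 39  (via QRY)
VLY: 40  (via MID)
CEN: 41  (via MID)
ALP: 54  (via VLY)
Shortest route: ELM → QRY → MID → VLY → ALP = 54 min.

54 min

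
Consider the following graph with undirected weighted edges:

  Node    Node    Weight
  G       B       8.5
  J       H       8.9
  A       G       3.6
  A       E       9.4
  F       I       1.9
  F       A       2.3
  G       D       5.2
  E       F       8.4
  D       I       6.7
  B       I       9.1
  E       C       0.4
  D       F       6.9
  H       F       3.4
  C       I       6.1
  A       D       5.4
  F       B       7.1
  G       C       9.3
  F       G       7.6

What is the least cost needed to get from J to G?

Running Dijkstra from J:
J: 0
H: 8.9  (via J)
F: 12.3  (via H)
I: 14.2  (via F)
A: 14.6  (via F)
G: 18.2  (via A)
Shortest route: J → H → F → A → G = 18.2.

18.2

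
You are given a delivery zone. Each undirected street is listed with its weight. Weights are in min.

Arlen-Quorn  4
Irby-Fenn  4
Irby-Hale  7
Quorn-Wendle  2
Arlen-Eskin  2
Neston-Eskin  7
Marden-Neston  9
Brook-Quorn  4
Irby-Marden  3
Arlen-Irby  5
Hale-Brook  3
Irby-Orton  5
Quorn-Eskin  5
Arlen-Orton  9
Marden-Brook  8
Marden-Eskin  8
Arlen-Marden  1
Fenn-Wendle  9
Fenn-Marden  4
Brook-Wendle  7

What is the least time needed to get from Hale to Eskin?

12 min

Enumerating some paths:
Hale–Irby–Marden–Arlen–Eskin: 7+3+1+2 = 13
Hale–Brook–Quorn–Eskin: 3+4+5 = 12
The minimum is 12 min via Hale–Brook–Quorn–Eskin.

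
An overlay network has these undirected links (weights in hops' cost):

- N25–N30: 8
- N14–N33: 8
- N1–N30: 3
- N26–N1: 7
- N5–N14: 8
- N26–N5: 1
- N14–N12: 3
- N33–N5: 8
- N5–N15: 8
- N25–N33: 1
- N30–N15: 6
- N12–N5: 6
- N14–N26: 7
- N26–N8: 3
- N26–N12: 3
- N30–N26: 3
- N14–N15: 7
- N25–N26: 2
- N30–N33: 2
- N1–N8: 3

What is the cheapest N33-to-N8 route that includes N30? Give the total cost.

Shortest N33→N30: N33 → N30 = 2
Shortest N30→N8: N30 → N26 → N8 = 6
Total via N30: 2 + 6 = 8 hops' cost.

8 hops' cost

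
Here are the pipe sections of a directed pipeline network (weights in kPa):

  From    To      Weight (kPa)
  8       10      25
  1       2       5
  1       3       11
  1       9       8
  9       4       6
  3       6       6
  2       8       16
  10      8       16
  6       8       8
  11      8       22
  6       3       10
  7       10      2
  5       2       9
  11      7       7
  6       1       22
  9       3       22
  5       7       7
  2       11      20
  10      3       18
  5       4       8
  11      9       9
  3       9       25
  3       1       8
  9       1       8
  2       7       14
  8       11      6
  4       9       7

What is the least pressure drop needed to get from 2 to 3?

Enumerating some paths:
2 → 11 → 9 → 1 → 3: 20+9+8+11 = 48
2 → 11 → 7 → 10 → 3: 20+7+2+18 = 47
2 → 7 → 10 → 3: 14+2+18 = 34
Cheapest is 2 → 7 → 10 → 3 at 34 kPa.

34 kPa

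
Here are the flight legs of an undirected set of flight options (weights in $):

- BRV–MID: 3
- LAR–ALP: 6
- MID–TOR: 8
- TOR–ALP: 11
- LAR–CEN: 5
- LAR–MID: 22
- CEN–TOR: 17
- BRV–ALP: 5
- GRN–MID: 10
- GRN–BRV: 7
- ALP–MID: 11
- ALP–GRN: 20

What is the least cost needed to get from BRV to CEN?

Shortest distances from BRV:
BRV: 0
MID: 3  (via BRV)
ALP: 5  (via BRV)
GRN: 7  (via BRV)
LAR: 11  (via ALP)
TOR: 11  (via MID)
CEN: 16  (via LAR)
Shortest route: BRV → ALP → LAR → CEN = $16.

$16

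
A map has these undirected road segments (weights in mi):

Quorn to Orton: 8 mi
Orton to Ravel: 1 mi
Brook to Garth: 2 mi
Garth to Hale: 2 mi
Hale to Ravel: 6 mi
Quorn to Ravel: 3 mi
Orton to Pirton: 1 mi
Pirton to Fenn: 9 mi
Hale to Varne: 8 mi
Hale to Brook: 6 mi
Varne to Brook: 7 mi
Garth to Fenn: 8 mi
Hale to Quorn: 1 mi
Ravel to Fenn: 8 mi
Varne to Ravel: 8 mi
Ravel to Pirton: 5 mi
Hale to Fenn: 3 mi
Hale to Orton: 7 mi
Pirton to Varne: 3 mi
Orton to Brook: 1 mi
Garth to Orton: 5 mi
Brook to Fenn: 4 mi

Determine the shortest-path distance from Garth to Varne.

Compare a few routes:
Garth → Orton → Pirton → Varne: 5+1+3 = 9
Garth → Hale → Varne: 2+8 = 10
Garth → Brook → Orton → Pirton → Varne: 2+1+1+3 = 7
Garth → Brook → Varne: 2+7 = 9
The minimum is 7 mi via Garth → Brook → Orton → Pirton → Varne.

7 mi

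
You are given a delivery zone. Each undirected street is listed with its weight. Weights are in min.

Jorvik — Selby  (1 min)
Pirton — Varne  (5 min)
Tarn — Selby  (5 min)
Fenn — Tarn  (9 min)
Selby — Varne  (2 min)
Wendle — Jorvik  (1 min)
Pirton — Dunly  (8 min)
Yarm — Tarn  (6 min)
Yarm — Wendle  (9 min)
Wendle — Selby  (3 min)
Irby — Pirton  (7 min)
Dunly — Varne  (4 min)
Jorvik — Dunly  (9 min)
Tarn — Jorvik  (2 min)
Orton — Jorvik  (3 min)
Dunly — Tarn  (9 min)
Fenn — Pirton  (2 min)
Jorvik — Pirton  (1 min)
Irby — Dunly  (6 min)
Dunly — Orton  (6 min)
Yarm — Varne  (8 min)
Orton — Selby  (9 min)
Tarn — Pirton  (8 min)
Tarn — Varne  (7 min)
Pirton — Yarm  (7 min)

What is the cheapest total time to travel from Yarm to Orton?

11 min

Settle nodes by increasing distance from Yarm:
Yarm: 0
Tarn: 6  (via Yarm)
Pirton: 7  (via Yarm)
Varne: 8  (via Yarm)
Jorvik: 8  (via Tarn)
Fenn: 9  (via Pirton)
Selby: 9  (via Jorvik)
Wendle: 9  (via Yarm)
Orton: 11  (via Jorvik)
Shortest route: Yarm → Tarn → Jorvik → Orton = 11 min.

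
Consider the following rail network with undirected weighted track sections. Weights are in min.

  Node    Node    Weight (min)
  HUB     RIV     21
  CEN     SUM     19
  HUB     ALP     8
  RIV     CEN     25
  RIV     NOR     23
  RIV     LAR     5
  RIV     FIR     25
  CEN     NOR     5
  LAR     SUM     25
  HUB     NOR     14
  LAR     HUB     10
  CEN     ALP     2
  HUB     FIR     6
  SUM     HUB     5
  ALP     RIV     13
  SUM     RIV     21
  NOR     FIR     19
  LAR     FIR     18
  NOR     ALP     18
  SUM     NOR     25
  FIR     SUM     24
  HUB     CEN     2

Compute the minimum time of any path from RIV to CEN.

15 min

Shortest distances from RIV:
RIV: 0
LAR: 5  (via RIV)
ALP: 13  (via RIV)
CEN: 15  (via ALP)
Shortest route: RIV–ALP–CEN = 15 min.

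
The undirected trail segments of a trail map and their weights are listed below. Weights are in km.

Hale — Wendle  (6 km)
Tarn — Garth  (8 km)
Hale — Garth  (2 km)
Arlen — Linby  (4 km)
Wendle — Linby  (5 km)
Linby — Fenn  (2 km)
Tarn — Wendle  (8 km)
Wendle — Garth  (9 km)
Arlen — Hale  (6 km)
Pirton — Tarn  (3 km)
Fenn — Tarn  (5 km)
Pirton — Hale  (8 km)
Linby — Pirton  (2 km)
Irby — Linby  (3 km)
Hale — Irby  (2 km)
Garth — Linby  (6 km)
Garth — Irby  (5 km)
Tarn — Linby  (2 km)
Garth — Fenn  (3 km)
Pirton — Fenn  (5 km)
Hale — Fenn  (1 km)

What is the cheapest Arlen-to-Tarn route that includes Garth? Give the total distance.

15 km

Best Arlen to Garth: Arlen → Hale → Garth costing 8
Best Garth to Tarn: Garth → Fenn → Linby → Tarn costing 7
Total via Garth: 8 + 7 = 15 km.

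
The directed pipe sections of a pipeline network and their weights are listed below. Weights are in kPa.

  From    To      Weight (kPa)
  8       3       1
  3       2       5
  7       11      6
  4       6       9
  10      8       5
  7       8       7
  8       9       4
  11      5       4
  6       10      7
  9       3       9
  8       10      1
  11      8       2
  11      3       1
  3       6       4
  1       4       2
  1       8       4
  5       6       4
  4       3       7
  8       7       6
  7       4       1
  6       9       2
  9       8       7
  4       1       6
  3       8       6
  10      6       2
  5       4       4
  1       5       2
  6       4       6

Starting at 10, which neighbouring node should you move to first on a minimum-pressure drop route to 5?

6

Enumerating some paths:
10–8–7–4–1–5: 5+6+1+6+2 = 20
10–6–4–1–5: 2+6+6+2 = 16
10–8–7–11–5: 5+6+6+4 = 21
The minimum is 16 kPa via 10–6–4–1–5.
So from 10 the first move is to 6.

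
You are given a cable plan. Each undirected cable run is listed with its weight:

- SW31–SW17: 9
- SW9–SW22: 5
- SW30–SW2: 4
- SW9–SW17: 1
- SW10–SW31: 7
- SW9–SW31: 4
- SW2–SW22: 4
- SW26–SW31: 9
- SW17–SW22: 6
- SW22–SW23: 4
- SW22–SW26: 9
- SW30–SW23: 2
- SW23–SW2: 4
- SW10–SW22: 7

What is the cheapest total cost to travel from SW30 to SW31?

Candidate routes:
SW30–SW23–SW22–SW17–SW9–SW31: 2+4+6+1+4 = 17
SW30–SW2–SW22–SW9–SW31: 4+4+5+4 = 17
SW30–SW23–SW22–SW9–SW31: 2+4+5+4 = 15
The minimum is 15 via SW30–SW23–SW22–SW9–SW31.

15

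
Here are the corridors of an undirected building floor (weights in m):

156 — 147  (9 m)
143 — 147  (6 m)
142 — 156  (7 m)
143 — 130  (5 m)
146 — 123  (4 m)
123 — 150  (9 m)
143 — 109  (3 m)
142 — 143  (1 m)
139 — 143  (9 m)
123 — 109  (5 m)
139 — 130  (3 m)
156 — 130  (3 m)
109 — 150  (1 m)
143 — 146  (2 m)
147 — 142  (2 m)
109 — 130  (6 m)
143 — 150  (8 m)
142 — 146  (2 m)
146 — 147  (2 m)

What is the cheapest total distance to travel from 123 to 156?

Shortest distances from 123:
123: 0
146: 4  (via 123)
109: 5  (via 123)
143: 6  (via 146)
142: 6  (via 146)
147: 6  (via 146)
150: 6  (via 109)
130: 11  (via 109)
156: 13  (via 142)
Shortest route: 123 → 146 → 142 → 156 = 13 m.

13 m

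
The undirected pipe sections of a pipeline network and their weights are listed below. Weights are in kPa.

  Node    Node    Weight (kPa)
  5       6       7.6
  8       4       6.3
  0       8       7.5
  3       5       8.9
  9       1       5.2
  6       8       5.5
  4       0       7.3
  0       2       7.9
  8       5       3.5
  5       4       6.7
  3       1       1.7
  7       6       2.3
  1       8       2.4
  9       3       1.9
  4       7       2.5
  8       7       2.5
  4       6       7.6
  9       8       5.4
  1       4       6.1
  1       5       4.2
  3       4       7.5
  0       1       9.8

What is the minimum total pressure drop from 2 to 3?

Running Dijkstra from 2:
2: 0
0: 7.9  (via 2)
4: 15.2  (via 0)
8: 15.4  (via 0)
1: 17.7  (via 0)
7: 17.7  (via 4)
5: 18.9  (via 8)
3: 19.4  (via 1)
Shortest route: 2–0–1–3 = 19.4 kPa.

19.4 kPa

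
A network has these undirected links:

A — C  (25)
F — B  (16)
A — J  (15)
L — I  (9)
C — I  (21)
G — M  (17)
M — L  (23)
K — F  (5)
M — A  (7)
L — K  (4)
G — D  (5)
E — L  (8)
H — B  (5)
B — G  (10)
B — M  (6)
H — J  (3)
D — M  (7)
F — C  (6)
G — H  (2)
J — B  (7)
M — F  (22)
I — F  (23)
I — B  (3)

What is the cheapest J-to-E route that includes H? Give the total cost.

Shortest J→H: J–H = 3
Shortest H→E: H–B–I–L–E = 25
Total via H: 3 + 25 = 28.

28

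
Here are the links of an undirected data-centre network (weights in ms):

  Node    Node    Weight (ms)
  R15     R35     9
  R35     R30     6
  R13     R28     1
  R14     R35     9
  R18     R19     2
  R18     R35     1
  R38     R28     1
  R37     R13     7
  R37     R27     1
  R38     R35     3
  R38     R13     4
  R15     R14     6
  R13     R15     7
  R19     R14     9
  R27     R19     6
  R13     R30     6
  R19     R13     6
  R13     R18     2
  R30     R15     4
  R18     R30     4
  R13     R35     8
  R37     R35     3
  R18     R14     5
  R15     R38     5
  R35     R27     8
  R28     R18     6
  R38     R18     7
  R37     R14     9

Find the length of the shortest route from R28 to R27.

Enumerating some paths:
R28 → R38 → R35 → R37 → R27: 1+3+3+1 = 8
R28 → R13 → R37 → R27: 1+7+1 = 9
R28 → R13 → R18 → R19 → R27: 1+2+2+6 = 11
R28 → R18 → R35 → R37 → R27: 6+1+3+1 = 11
The minimum is 8 ms via R28 → R38 → R35 → R37 → R27.

8 ms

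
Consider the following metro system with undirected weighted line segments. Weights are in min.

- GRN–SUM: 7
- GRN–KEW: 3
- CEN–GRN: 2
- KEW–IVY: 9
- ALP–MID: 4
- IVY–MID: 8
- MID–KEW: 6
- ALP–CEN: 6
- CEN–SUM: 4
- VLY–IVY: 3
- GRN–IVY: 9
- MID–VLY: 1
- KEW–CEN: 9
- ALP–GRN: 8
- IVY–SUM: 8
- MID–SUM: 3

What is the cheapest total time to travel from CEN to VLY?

Compare a few routes:
CEN → GRN → KEW → MID → VLY: 2+3+6+1 = 12
CEN → ALP → MID → VLY: 6+4+1 = 11
CEN → SUM → MID → VLY: 4+3+1 = 8
The minimum is 8 min via CEN → SUM → MID → VLY.

8 min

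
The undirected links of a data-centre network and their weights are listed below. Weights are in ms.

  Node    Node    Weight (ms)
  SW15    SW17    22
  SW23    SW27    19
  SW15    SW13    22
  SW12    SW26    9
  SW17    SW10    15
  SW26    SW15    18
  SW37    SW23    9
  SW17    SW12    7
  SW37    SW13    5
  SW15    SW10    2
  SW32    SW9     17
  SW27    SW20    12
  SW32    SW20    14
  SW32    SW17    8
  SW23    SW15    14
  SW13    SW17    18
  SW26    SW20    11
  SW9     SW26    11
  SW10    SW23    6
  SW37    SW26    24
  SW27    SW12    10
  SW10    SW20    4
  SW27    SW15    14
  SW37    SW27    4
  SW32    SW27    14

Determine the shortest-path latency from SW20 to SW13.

21 ms

Enumerating some paths:
SW20 → SW10 → SW15 → SW13: 4+2+22 = 28
SW20 → SW27 → SW37 → SW13: 12+4+5 = 21
SW20 → SW10 → SW23 → SW37 → SW13: 4+6+9+5 = 24
Cheapest is SW20 → SW27 → SW37 → SW13 at 21 ms.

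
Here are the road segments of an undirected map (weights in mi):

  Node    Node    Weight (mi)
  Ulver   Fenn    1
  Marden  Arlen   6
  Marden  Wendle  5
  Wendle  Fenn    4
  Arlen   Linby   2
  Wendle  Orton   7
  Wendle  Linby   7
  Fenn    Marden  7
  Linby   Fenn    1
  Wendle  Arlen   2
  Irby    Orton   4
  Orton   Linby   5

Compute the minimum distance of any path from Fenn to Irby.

Running Dijkstra from Fenn:
Fenn: 0
Linby: 1  (via Fenn)
Ulver: 1  (via Fenn)
Arlen: 3  (via Linby)
Wendle: 4  (via Fenn)
Orton: 6  (via Linby)
Marden: 7  (via Fenn)
Irby: 10  (via Orton)
Shortest route: Fenn–Linby–Orton–Irby = 10 mi.

10 mi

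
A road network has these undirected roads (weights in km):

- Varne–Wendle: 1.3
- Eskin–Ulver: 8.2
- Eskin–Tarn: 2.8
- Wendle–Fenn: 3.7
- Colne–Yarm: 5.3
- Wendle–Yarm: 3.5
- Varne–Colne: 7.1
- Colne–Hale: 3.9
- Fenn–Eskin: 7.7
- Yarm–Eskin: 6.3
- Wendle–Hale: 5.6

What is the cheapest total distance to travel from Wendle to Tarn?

Running Dijkstra from Wendle:
Wendle: 0
Varne: 1.3  (via Wendle)
Yarm: 3.5  (via Wendle)
Fenn: 3.7  (via Wendle)
Hale: 5.6  (via Wendle)
Colne: 8.4  (via Varne)
Eskin: 9.8  (via Yarm)
Tarn: 12.6  (via Eskin)
Shortest route: Wendle → Yarm → Eskin → Tarn = 12.6 km.

12.6 km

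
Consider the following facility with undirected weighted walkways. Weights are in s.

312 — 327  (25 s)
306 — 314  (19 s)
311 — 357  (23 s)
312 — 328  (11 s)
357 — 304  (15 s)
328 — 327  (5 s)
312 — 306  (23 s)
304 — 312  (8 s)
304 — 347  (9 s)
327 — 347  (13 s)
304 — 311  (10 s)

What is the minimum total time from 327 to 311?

32 s

Running Dijkstra from 327:
327: 0
328: 5  (via 327)
347: 13  (via 327)
312: 16  (via 328)
304: 22  (via 347)
311: 32  (via 304)
Shortest route: 327–347–304–311 = 32 s.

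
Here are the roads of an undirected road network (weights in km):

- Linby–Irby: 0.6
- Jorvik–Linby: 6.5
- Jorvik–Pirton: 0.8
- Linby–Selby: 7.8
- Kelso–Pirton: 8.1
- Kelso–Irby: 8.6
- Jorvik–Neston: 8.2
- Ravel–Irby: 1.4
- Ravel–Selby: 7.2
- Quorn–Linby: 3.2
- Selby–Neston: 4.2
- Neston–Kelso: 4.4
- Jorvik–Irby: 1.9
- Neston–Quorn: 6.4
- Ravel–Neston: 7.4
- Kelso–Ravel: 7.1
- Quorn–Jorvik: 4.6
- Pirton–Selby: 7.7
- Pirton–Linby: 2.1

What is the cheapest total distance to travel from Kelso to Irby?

8.5 km

Running Dijkstra from Kelso:
Kelso: 0
Neston: 4.4  (via Kelso)
Ravel: 7.1  (via Kelso)
Pirton: 8.1  (via Kelso)
Irby: 8.5  (via Ravel)
Shortest route: Kelso → Ravel → Irby = 8.5 km.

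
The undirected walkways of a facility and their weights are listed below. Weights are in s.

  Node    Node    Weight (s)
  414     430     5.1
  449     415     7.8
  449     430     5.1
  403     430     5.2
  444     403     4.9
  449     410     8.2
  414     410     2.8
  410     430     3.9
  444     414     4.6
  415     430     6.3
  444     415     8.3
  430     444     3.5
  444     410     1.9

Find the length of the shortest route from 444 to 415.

8.3 s

Enumerating some paths:
444 → 410 → 430 → 415: 1.9+3.9+6.3 = 12.1
444 → 414 → 430 → 415: 4.6+5.1+6.3 = 16
444 → 430 → 415: 3.5+6.3 = 9.8
444 → 415: 8.3 = 8.3
Cheapest is 444 → 415 at 8.3 s.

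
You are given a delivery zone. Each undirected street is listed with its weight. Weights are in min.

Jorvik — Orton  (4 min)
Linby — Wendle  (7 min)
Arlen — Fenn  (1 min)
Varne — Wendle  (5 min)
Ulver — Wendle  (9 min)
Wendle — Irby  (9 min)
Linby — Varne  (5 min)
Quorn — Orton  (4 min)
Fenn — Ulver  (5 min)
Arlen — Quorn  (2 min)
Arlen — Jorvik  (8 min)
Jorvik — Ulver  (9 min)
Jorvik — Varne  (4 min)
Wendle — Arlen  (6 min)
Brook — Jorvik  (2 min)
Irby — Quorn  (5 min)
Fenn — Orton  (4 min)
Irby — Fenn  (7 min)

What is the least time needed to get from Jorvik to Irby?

Candidate routes:
Jorvik → Orton → Fenn → Irby: 4+4+7 = 15
Jorvik → Orton → Quorn → Irby: 4+4+5 = 13
The minimum is 13 min via Jorvik → Orton → Quorn → Irby.

13 min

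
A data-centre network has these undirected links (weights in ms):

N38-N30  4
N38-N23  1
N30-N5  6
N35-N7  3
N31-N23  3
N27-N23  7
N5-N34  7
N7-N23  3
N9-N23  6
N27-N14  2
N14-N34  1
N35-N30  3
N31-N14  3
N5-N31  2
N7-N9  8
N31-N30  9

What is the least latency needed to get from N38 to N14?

Settle nodes by increasing distance from N38:
N38: 0
N23: 1  (via N38)
N30: 4  (via N38)
N7: 4  (via N23)
N31: 4  (via N23)
N5: 6  (via N31)
N35: 7  (via N30)
N9: 7  (via N23)
N14: 7  (via N31)
Shortest route: N38–N23–N31–N14 = 7 ms.

7 ms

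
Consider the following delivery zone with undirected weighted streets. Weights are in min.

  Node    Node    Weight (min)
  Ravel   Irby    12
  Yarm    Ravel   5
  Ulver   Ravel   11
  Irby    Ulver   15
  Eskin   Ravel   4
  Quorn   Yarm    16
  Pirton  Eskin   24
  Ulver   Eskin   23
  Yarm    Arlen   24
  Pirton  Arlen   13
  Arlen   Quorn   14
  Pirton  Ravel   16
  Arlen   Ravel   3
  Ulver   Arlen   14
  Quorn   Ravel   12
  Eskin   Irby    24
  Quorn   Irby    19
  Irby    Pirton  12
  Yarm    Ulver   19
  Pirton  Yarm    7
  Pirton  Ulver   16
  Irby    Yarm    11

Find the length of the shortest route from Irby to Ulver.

15 min

Candidate routes:
Irby–Ravel–Ulver: 12+11 = 23
Irby–Ulver: 15 = 15
Irby–Yarm–Ravel–Ulver: 11+5+11 = 27
Cheapest is Irby–Ulver at 15 min.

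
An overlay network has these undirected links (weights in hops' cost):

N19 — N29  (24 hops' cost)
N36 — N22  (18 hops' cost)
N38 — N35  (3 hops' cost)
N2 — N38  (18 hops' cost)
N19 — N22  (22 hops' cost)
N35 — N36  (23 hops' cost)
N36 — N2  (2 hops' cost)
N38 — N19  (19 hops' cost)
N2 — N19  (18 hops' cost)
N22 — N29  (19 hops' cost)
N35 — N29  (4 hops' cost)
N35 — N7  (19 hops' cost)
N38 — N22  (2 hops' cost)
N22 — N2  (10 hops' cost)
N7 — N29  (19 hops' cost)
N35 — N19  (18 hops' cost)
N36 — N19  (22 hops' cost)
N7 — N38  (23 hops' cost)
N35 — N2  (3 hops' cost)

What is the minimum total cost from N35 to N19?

Settle nodes by increasing distance from N35:
N35: 0
N38: 3  (via N35)
N2: 3  (via N35)
N29: 4  (via N35)
N22: 5  (via N38)
N36: 5  (via N2)
N19: 18  (via N35)
Shortest route: N35 → N19 = 18 hops' cost.

18 hops' cost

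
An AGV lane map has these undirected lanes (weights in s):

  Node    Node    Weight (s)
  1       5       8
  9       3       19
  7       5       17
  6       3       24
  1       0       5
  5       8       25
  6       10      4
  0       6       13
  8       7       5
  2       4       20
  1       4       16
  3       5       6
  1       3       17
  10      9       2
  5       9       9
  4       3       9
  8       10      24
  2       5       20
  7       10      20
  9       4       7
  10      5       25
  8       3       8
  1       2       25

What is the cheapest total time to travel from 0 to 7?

30 s

Enumerating some paths:
0 → 1 → 3 → 8 → 7: 5+17+8+5 = 35
0 → 1 → 5 → 7: 5+8+17 = 30
0 → 1 → 5 → 3 → 8 → 7: 5+8+6+8+5 = 32
0 → 6 → 10 → 7: 13+4+20 = 37
The minimum is 30 s via 0 → 1 → 5 → 7.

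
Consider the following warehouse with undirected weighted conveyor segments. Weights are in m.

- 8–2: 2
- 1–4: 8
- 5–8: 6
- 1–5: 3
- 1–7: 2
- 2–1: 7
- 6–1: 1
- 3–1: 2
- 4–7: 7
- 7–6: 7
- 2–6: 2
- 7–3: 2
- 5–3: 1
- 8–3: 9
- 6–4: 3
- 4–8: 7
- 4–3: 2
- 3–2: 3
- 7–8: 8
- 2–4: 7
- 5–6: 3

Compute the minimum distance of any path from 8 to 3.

Settle nodes by increasing distance from 8:
8: 0
2: 2  (via 8)
6: 4  (via 2)
1: 5  (via 6)
3: 5  (via 2)
Shortest route: 8 → 2 → 3 = 5 m.

5 m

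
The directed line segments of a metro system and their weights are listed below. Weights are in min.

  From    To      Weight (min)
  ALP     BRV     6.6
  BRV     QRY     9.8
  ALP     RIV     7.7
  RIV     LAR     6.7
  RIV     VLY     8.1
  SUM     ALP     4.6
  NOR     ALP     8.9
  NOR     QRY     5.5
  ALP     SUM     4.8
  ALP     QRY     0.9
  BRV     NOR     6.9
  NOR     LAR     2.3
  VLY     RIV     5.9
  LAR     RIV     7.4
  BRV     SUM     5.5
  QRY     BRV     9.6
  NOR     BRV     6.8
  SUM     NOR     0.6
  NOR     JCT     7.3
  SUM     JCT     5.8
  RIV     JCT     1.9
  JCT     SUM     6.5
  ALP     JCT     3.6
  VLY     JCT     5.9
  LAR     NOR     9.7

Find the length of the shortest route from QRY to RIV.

25.4 min

Settle nodes by increasing distance from QRY:
QRY: 0
BRV: 9.6  (via QRY)
SUM: 15.1  (via BRV)
NOR: 15.7  (via SUM)
LAR: 18  (via NOR)
ALP: 19.7  (via SUM)
JCT: 20.9  (via SUM)
RIV: 25.4  (via LAR)
Shortest route: QRY–BRV–SUM–NOR–LAR–RIV = 25.4 min.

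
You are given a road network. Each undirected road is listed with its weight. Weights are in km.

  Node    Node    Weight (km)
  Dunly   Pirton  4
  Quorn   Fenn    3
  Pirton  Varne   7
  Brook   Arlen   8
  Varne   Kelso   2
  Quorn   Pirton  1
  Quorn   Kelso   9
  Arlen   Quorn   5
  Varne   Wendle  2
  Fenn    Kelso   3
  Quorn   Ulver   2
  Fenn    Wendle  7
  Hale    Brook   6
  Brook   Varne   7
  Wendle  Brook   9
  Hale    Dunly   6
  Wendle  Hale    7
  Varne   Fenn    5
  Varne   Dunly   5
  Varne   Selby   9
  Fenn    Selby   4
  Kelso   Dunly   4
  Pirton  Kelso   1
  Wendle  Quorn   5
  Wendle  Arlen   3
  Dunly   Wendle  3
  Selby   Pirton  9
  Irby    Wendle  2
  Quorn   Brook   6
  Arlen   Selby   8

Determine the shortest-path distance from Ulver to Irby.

Enumerating some paths:
Ulver–Quorn–Pirton–Kelso–Varne–Wendle–Irby: 2+1+1+2+2+2 = 10
Ulver–Quorn–Wendle–Irby: 2+5+2 = 9
The minimum is 9 km via Ulver–Quorn–Wendle–Irby.

9 km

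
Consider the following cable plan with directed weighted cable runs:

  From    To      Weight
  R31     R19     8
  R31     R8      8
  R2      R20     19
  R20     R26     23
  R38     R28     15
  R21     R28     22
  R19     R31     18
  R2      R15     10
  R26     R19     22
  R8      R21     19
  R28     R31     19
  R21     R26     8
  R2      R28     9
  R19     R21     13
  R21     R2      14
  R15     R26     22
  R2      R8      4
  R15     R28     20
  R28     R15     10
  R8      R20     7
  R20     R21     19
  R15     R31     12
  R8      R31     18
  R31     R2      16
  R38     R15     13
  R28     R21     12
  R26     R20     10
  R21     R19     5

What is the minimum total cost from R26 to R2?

43

Running Dijkstra from R26:
R26: 0
R20: 10  (via R26)
R19: 22  (via R26)
R21: 29  (via R20)
R31: 40  (via R19)
R2: 43  (via R21)
Shortest route: R26–R20–R21–R2 = 43.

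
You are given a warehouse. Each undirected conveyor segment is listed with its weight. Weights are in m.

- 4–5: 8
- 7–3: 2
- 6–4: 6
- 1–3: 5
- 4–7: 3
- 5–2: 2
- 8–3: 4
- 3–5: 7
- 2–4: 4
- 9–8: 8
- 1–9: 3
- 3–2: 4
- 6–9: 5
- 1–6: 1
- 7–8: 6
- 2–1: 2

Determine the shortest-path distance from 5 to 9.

7 m

Candidate routes:
5 - 2 - 1 - 9: 2+2+3 = 7
5 - 2 - 1 - 6 - 9: 2+2+1+5 = 10
Cheapest is 5 - 2 - 1 - 9 at 7 m.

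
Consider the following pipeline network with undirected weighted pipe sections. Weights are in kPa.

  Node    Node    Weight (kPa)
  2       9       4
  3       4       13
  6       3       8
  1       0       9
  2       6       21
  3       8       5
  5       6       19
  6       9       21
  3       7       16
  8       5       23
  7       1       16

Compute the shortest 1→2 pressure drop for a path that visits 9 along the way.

65 kPa

Best 1 to 9: 1–7–3–6–9 costing 61
Best 9 to 2: 9–2 costing 4
Total via 9: 61 + 4 = 65 kPa.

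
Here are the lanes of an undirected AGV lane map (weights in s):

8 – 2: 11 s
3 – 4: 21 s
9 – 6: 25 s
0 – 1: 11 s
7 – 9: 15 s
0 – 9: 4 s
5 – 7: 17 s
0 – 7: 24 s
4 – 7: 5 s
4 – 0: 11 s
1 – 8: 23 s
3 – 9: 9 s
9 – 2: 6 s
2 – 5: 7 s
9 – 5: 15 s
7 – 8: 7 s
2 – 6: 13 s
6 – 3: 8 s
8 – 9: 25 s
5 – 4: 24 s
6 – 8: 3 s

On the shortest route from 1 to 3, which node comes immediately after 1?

0

Enumerating some paths:
1 → 0 → 9 → 2 → 6 → 3: 11+4+6+13+8 = 42
1 → 8 → 6 → 3: 23+3+8 = 34
1 → 0 → 4 → 3: 11+11+21 = 43
1 → 0 → 9 → 3: 11+4+9 = 24
The minimum is 24 s via 1 → 0 → 9 → 3.
So from 1 the first move is to 0.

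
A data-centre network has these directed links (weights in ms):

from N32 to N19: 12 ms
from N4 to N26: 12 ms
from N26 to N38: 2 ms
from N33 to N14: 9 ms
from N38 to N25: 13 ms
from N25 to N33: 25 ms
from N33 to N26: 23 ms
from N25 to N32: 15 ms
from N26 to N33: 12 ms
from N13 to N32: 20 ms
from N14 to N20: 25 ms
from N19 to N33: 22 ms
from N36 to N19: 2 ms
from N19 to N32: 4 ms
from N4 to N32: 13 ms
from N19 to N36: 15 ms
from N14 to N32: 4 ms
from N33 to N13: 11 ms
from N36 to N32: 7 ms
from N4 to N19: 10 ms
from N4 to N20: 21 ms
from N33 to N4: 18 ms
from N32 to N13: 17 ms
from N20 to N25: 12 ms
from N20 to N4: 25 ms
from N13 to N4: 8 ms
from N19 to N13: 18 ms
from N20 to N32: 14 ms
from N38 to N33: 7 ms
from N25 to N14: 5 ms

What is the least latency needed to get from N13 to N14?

Compare a few routes:
N13–N4–N26–N38–N33–N14: 8+12+2+7+9 = 38
N13–N4–N26–N38–N25–N14: 8+12+2+13+5 = 40
Cheapest is N13–N4–N26–N38–N33–N14 at 38 ms.

38 ms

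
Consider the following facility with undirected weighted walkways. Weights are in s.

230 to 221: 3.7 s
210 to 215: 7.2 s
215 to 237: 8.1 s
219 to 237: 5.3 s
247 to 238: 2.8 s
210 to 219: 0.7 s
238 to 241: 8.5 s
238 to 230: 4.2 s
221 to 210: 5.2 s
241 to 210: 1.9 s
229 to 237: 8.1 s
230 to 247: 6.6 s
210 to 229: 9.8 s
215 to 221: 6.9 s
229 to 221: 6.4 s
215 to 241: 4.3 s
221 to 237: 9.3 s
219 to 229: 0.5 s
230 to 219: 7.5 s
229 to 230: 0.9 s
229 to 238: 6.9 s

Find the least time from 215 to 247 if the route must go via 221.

Best 215 to 221: 215–221 costing 6.9
Best 221 to 247: 221–230–247 costing 10.3
Total via 221: 6.9 + 10.3 = 17.2 s.

17.2 s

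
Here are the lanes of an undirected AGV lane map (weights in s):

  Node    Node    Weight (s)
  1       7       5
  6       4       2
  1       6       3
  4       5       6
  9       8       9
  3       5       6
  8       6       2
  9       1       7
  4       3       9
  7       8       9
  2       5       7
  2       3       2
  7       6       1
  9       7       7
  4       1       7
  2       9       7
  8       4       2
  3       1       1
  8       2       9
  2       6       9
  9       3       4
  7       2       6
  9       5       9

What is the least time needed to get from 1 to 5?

7 s

Settle nodes by increasing distance from 1:
1: 0
3: 1  (via 1)
2: 3  (via 3)
6: 3  (via 1)
7: 4  (via 6)
4: 5  (via 6)
8: 5  (via 6)
9: 5  (via 3)
5: 7  (via 3)
Shortest route: 1 → 3 → 5 = 7 s.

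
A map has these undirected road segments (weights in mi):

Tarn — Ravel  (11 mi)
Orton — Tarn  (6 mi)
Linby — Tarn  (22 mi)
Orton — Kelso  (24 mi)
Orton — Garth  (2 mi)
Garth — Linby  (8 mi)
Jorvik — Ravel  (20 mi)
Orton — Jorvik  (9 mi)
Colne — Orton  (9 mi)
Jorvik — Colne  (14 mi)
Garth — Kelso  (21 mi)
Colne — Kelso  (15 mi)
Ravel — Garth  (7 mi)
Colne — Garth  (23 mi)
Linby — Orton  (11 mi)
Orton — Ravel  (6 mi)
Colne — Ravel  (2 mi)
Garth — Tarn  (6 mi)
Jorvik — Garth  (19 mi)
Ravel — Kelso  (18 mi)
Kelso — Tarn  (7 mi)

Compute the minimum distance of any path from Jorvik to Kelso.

Settle nodes by increasing distance from Jorvik:
Jorvik: 0
Orton: 9  (via Jorvik)
Garth: 11  (via Orton)
Colne: 14  (via Jorvik)
Ravel: 15  (via Orton)
Tarn: 15  (via Orton)
Linby: 19  (via Garth)
Kelso: 22  (via Tarn)
Shortest route: Jorvik → Orton → Tarn → Kelso = 22 mi.

22 mi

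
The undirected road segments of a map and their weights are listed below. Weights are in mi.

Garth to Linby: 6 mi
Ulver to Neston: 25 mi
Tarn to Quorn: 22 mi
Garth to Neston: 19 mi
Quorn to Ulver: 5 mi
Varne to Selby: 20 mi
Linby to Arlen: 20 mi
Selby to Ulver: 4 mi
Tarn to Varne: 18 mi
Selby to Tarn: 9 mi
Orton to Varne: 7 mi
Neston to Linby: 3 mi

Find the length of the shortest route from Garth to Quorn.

39 mi

Running Dijkstra from Garth:
Garth: 0
Linby: 6  (via Garth)
Neston: 9  (via Linby)
Arlen: 26  (via Linby)
Ulver: 34  (via Neston)
Selby: 38  (via Ulver)
Quorn: 39  (via Ulver)
Shortest route: Garth → Linby → Neston → Ulver → Quorn = 39 mi.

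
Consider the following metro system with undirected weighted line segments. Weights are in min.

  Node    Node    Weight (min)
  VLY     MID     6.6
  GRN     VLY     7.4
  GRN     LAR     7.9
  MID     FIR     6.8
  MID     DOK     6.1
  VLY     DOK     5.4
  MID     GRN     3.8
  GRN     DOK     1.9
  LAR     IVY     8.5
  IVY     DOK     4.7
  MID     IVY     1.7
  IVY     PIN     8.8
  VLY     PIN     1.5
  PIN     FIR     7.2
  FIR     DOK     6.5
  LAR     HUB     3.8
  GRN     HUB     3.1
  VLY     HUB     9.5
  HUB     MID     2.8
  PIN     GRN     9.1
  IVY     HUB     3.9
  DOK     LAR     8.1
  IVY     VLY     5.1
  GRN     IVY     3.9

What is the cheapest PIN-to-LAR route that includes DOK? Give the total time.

15 min

Best PIN to DOK: PIN → VLY → DOK costing 6.9
Best DOK to LAR: DOK → LAR costing 8.1
Total via DOK: 6.9 + 8.1 = 15 min.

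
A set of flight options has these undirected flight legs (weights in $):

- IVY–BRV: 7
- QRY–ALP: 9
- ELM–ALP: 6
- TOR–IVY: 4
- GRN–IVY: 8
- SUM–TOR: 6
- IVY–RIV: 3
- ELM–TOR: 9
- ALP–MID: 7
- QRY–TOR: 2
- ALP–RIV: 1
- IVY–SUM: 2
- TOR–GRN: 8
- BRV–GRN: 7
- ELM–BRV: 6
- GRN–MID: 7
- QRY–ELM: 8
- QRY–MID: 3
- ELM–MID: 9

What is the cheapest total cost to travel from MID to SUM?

Settle nodes by increasing distance from MID:
MID: 0
QRY: 3  (via MID)
TOR: 5  (via QRY)
ALP: 7  (via MID)
GRN: 7  (via MID)
RIV: 8  (via ALP)
IVY: 9  (via TOR)
ELM: 9  (via MID)
SUM: 11  (via TOR)
Shortest route: MID–QRY–TOR–SUM = $11.

$11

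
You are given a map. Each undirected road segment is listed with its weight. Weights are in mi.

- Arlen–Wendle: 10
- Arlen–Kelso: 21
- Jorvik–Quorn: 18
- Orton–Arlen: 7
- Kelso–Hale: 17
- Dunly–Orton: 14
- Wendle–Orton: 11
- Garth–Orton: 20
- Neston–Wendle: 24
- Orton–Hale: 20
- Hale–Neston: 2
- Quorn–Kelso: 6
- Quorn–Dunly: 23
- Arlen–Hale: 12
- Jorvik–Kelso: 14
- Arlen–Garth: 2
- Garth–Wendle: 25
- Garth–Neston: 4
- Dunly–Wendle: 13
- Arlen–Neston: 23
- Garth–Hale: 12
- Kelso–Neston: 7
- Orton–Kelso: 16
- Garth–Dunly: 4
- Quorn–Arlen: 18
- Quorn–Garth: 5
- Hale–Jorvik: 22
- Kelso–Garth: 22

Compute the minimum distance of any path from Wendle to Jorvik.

Candidate routes:
Wendle–Arlen–Garth–Quorn–Jorvik: 10+2+5+18 = 35
Wendle–Arlen–Garth–Neston–Kelso–Jorvik: 10+2+4+7+14 = 37
The minimum is 35 mi via Wendle–Arlen–Garth–Quorn–Jorvik.

35 mi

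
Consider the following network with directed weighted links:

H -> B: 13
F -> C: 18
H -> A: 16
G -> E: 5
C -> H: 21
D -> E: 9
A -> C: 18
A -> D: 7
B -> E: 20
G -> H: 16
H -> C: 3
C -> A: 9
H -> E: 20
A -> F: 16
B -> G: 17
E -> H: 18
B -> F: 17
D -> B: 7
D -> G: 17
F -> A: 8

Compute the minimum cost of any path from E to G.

Settle nodes by increasing distance from E:
E: 0
H: 18  (via E)
C: 21  (via H)
A: 30  (via C)
B: 31  (via H)
D: 37  (via A)
F: 46  (via A)
G: 48  (via B)
Shortest route: E–H–B–G = 48.

48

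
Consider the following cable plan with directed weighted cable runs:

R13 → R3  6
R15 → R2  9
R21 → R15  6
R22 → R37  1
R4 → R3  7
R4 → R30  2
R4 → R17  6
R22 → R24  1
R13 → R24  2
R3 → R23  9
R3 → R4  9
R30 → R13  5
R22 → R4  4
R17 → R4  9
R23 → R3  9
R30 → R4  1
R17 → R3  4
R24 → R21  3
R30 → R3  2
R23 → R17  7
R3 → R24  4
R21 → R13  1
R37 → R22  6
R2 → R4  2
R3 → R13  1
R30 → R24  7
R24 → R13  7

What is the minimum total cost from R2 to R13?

7

Settle nodes by increasing distance from R2:
R2: 0
R4: 2  (via R2)
R30: 4  (via R4)
R3: 6  (via R30)
R13: 7  (via R3)
Shortest route: R2 → R4 → R30 → R3 → R13 = 7.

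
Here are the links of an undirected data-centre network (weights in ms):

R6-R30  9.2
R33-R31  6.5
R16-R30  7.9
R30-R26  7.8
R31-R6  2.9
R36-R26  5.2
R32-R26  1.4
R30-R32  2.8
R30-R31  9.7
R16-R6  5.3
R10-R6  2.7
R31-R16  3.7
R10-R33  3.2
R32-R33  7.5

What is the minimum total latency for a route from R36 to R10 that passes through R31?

24.7 ms

Shortest R36→R31: R36 → R26 → R32 → R30 → R31 = 19.1
Best R31 to R10: R31 → R6 → R10 costing 5.6
Total via R31: 19.1 + 5.6 = 24.7 ms.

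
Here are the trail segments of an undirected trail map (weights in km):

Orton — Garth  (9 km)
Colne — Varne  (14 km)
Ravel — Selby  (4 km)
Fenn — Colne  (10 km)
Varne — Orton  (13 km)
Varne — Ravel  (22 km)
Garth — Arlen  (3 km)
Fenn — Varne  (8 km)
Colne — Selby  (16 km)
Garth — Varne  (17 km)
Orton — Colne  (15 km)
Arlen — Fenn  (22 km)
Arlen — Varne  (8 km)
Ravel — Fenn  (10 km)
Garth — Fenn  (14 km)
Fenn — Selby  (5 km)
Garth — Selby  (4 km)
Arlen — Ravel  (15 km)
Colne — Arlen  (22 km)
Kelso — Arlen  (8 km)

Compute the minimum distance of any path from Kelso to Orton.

Shortest distances from Kelso:
Kelso: 0
Arlen: 8  (via Kelso)
Garth: 11  (via Arlen)
Selby: 15  (via Garth)
Varne: 16  (via Arlen)
Ravel: 19  (via Selby)
Orton: 20  (via Garth)
Shortest route: Kelso → Arlen → Garth → Orton = 20 km.

20 km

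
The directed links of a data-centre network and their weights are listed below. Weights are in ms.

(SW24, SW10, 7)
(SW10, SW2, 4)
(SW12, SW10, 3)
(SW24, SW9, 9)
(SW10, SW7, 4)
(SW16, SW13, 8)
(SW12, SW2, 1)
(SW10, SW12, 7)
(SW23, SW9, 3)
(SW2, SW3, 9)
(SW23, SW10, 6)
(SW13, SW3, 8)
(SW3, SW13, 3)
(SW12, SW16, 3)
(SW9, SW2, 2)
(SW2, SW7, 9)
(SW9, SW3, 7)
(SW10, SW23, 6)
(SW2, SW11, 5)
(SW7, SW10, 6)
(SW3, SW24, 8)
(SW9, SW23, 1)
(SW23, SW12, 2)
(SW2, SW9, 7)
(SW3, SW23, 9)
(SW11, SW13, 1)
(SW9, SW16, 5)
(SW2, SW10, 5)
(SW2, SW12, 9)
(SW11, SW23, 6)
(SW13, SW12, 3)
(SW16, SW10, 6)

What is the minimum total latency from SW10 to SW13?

10 ms

Shortest distances from SW10:
SW10: 0
SW7: 4  (via SW10)
SW2: 4  (via SW10)
SW23: 6  (via SW10)
SW12: 7  (via SW10)
SW11: 9  (via SW2)
SW9: 9  (via SW23)
SW16: 10  (via SW12)
SW13: 10  (via SW11)
Shortest route: SW10–SW2–SW11–SW13 = 10 ms.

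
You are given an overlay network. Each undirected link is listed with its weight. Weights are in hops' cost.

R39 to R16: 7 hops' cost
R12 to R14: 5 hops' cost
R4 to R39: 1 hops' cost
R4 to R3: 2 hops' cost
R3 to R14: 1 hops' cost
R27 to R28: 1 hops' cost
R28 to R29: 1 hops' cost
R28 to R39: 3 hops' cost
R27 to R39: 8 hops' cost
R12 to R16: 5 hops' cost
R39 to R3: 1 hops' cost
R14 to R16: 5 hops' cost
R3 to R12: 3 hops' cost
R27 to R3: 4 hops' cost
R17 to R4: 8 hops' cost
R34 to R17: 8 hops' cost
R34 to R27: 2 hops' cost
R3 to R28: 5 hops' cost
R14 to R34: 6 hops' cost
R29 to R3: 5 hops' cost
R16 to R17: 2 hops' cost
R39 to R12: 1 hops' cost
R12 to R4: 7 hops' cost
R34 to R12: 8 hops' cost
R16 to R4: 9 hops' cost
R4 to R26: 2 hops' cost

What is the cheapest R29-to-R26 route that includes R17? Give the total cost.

Best R29 to R17: R29–R28–R27–R34–R17 costing 12
Shortest R17→R26: R17–R4–R26 = 10
Total via R17: 12 + 10 = 22 hops' cost.

22 hops' cost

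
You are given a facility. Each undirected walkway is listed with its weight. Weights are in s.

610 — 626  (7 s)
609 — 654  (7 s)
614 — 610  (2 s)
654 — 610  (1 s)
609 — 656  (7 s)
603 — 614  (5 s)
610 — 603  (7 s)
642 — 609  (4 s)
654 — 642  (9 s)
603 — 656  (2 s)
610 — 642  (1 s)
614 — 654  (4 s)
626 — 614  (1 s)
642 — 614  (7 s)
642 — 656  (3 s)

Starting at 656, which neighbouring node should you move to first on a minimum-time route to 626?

642

Compare a few routes:
656–642–610–614–626: 3+1+2+1 = 7
656–603–614–626: 2+5+1 = 8
656–642–610–654–614–626: 3+1+1+4+1 = 10
656–642–614–626: 3+7+1 = 11
Cheapest is 656–642–610–614–626 at 7 s.
So from 656 the first move is to 642.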